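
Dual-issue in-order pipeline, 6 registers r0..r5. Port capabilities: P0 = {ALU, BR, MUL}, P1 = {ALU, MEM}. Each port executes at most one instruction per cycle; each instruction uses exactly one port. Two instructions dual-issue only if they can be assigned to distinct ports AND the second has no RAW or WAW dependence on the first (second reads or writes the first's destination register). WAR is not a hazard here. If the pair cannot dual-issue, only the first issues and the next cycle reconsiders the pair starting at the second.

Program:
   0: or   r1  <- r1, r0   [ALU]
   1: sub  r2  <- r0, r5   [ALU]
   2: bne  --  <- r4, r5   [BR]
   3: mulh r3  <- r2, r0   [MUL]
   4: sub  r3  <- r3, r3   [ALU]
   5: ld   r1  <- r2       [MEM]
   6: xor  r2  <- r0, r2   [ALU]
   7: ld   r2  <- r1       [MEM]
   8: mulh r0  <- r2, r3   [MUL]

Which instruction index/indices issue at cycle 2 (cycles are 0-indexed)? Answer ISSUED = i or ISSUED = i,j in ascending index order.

ISSUED = 3

  cy0 -> i0&i1 (or.ALU;sub.ALU) dual
  cy1 -> i2 (bne.BR) no-port BR/MUL
  cy2 -> i3 (mulh.MUL) RAW+WAW r3
  cy3 -> i4&i5 (sub.ALU;ld.MEM) dual
  cy4 -> i6 (xor.ALU) WAW r2
  cy5 -> i7 (ld.MEM) RAW r2
  cy6 -> i8 (mulh.MUL) tail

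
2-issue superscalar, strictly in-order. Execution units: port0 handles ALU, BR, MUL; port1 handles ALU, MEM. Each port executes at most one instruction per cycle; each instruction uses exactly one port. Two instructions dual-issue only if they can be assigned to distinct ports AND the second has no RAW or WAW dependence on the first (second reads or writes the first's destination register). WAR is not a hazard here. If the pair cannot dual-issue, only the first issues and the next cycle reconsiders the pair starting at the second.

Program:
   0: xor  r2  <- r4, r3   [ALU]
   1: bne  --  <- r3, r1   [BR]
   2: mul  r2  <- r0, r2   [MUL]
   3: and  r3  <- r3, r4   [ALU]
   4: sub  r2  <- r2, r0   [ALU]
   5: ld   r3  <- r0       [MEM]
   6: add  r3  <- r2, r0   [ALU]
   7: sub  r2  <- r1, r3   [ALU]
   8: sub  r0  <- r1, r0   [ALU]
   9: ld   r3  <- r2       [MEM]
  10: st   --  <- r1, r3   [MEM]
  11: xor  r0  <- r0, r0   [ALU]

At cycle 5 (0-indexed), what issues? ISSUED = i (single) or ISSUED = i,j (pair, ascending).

t=0 i0&i1:xor/bne ; 2-wide
t=1 i2&i3:mul/and ; 2-wide
t=2 i4&i5:sub/ld ; 2-wide
t=3 i6:add ; RAW r3
t=4 i7&i8:sub/sub ; 2-wide
t=5 i9:ld ; no-port MEM/MEM
t=6 i10&i11:st/xor ; 2-wide

ISSUED = 9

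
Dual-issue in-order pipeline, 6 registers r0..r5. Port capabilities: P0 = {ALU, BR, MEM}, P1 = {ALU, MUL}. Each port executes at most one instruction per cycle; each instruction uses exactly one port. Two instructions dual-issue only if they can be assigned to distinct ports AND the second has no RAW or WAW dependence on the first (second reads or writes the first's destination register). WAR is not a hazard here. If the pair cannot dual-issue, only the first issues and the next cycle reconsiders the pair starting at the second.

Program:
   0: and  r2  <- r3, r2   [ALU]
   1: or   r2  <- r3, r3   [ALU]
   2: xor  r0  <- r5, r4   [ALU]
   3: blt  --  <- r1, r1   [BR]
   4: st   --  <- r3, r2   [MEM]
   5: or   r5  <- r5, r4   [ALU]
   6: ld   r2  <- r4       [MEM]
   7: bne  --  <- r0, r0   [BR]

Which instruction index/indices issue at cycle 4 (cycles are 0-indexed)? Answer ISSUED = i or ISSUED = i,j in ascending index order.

ISSUED = 6

  cy0 -> i0 (and.ALU) WAW r2
  cy1 -> i1+i2 (or.ALU+xor.ALU) pair
  cy2 -> i3 (blt.BR) no-port BR/MEM
  cy3 -> i4+i5 (st.MEM+or.ALU) pair
  cy4 -> i6 (ld.MEM) no-port MEM/BR
  cy5 -> i7 (bne.BR) tail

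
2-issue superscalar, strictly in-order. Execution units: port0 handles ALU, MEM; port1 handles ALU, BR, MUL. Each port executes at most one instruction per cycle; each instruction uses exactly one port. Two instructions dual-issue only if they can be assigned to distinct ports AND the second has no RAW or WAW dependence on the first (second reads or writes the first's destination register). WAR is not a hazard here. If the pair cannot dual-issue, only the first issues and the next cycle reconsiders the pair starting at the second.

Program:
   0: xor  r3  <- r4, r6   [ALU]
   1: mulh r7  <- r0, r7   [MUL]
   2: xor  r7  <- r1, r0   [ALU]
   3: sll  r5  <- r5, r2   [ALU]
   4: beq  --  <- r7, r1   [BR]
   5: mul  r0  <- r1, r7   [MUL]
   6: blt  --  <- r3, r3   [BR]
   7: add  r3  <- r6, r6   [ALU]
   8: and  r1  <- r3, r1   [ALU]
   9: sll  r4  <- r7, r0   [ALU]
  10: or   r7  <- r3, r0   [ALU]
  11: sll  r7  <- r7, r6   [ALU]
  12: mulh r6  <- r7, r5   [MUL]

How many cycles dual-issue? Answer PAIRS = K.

PAIRS = 4

c0: i0&i1 xor.ALU;mulh.MUL  pair
c1: i2&i3 xor.ALU;sll.ALU  pair
c2: i4 beq.BR  no-port BR/MUL
c3: i5 mul.MUL  no-port MUL/BR
c4: i6&i7 blt.BR;add.ALU  pair
c5: i8&i9 and.ALU;sll.ALU  pair
c6: i10 or.ALU  RAW+WAW r7
c7: i11 sll.ALU  RAW r7
c8: i12 mulh.MUL  tail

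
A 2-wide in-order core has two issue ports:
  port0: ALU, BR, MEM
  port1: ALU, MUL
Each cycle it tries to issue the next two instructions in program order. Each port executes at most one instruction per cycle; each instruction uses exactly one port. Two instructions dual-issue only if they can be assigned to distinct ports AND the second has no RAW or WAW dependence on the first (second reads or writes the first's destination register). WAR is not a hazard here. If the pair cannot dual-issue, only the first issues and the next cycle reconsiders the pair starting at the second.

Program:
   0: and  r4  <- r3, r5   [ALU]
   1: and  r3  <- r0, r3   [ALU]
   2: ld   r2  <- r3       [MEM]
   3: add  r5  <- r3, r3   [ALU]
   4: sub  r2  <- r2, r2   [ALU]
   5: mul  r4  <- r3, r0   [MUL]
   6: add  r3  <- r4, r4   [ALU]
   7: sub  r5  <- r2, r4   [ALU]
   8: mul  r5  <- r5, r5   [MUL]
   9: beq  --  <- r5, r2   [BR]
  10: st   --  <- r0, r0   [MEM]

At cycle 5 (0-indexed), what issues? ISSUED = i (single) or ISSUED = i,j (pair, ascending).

#0 head=0: and+and i0/i1 2-wide
#1 head=2: ld+add i2/i3 2-wide
#2 head=4: sub+mul i4/i5 2-wide
#3 head=6: add+sub i6/i7 2-wide
#4 head=8: mul i8 RAW r5
#5 head=9: beq i9 no-port BR/MEM
#6 head=10: st i10 tail

ISSUED = 9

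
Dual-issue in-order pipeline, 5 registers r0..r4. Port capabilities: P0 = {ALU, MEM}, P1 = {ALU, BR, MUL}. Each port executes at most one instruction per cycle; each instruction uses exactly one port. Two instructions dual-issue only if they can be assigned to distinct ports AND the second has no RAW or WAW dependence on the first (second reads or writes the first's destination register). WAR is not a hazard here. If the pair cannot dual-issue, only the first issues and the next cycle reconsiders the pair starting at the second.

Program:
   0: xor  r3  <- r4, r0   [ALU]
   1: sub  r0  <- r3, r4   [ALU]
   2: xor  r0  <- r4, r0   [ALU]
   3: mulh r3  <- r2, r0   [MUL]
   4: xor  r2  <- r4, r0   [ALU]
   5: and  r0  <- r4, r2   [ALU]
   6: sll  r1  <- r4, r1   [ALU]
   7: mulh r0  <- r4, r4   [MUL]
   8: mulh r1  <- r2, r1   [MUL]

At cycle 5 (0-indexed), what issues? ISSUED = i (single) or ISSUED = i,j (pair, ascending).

ISSUED = 7

0. xor @i0  | RAW r3
1. sub @i1  | RAW+WAW r0
2. xor @i2  | RAW r0
3. mulh;xor @i3,i4  | dual
4. and;sll @i5,i6  | dual
5. mulh @i7  | no-port MUL/MUL
6. mulh @i8  | tail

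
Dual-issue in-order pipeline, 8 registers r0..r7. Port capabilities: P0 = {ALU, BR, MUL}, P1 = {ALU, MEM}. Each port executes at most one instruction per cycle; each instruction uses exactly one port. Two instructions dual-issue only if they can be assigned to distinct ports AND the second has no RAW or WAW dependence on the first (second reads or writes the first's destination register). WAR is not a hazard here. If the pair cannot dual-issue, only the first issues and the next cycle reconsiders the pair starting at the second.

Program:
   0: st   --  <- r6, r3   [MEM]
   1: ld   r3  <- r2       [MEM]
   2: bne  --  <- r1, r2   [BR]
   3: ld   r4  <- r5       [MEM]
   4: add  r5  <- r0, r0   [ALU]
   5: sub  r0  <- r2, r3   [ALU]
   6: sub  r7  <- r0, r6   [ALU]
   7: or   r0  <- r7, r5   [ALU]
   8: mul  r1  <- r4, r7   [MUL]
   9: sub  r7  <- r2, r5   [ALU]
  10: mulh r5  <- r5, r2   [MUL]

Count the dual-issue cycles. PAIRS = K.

PAIRS = 4

  cy0 -> i0 (st) no-port MEM/MEM
  cy1 -> i1+i2 (ld/bne) dual
  cy2 -> i3+i4 (ld/add) dual
  cy3 -> i5 (sub) RAW r0
  cy4 -> i6 (sub) RAW r7
  cy5 -> i7+i8 (or/mul) dual
  cy6 -> i9+i10 (sub/mulh) dual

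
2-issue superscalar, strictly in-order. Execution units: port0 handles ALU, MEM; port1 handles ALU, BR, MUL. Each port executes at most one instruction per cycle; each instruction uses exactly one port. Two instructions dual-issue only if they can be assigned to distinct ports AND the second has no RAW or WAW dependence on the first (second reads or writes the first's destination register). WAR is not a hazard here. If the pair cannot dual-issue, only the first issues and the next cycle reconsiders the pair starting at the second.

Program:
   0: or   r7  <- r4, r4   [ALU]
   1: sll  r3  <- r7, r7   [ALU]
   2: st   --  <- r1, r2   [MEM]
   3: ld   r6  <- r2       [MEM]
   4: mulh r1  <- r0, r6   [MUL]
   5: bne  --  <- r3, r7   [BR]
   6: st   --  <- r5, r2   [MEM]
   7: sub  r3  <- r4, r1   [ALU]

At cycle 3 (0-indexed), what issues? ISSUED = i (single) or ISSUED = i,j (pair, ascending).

ISSUED = 4

c0: i0 or.ALU  RAW r7
c1: i1&i2 sll.ALU/st.MEM  pair
c2: i3 ld.MEM  RAW r6
c3: i4 mulh.MUL  no-port MUL/BR
c4: i5&i6 bne.BR/st.MEM  pair
c5: i7 sub.ALU  tail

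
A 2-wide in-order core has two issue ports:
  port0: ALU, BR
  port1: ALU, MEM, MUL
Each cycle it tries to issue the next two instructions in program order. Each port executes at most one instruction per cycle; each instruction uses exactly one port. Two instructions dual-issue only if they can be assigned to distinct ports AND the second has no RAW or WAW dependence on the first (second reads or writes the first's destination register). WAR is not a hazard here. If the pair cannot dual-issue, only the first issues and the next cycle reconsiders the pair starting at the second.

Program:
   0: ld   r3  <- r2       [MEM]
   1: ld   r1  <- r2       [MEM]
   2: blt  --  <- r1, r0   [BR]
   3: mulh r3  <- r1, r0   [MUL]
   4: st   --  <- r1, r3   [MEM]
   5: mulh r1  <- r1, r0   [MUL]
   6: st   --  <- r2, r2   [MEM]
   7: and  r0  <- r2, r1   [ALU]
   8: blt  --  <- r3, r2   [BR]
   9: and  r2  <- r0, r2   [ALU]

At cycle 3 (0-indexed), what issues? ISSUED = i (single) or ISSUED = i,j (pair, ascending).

t=0 i0:ld ; no-port MEM/MEM
t=1 i1:ld ; RAW r1
t=2 i2,i3:blt;mulh ; 2-wide
t=3 i4:st ; no-port MEM/MUL
t=4 i5:mulh ; no-port MUL/MEM
t=5 i6,i7:st;and ; 2-wide
t=6 i8,i9:blt;and ; 2-wide

ISSUED = 4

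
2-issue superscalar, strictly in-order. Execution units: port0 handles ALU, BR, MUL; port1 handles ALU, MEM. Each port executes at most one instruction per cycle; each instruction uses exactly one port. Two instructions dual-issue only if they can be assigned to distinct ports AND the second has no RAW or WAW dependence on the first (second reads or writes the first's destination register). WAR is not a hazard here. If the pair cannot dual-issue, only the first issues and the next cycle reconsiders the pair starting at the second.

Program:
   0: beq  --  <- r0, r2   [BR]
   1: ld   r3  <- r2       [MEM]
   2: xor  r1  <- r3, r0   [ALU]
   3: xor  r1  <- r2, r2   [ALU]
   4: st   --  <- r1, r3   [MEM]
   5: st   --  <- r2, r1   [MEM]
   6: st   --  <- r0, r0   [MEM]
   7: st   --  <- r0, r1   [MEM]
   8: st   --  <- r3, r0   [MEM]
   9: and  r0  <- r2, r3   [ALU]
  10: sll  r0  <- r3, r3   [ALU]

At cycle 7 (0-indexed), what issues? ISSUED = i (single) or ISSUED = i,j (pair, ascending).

ISSUED = 8,9

  cy0 -> i0&i1 (beq.BR+ld.MEM) 2-wide
  cy1 -> i2 (xor.ALU) WAW r1
  cy2 -> i3 (xor.ALU) RAW r1
  cy3 -> i4 (st.MEM) no-port MEM/MEM
  cy4 -> i5 (st.MEM) no-port MEM/MEM
  cy5 -> i6 (st.MEM) no-port MEM/MEM
  cy6 -> i7 (st.MEM) no-port MEM/MEM
  cy7 -> i8&i9 (st.MEM+and.ALU) 2-wide
  cy8 -> i10 (sll.ALU) tail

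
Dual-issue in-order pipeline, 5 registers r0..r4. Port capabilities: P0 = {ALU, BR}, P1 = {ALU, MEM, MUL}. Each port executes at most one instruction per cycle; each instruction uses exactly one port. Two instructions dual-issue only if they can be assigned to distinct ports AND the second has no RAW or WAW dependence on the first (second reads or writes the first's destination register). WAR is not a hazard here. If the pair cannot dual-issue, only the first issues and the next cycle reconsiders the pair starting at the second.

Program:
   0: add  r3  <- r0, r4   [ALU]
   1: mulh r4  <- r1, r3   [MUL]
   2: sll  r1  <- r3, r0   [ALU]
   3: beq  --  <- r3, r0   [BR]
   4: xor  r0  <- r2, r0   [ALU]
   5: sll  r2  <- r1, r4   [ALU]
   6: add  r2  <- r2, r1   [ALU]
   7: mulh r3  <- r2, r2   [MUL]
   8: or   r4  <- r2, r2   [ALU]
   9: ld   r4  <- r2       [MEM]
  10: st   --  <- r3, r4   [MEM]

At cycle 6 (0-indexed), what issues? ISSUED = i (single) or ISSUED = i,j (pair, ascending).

ISSUED = 9

#0 head=0: add i0 RAW r3
#1 head=1: mulh+sll i1,i2 2-wide
#2 head=3: beq+xor i3,i4 2-wide
#3 head=5: sll i5 RAW+WAW r2
#4 head=6: add i6 RAW r2
#5 head=7: mulh+or i7,i8 2-wide
#6 head=9: ld i9 no-port MEM/MEM
#7 head=10: st i10 tail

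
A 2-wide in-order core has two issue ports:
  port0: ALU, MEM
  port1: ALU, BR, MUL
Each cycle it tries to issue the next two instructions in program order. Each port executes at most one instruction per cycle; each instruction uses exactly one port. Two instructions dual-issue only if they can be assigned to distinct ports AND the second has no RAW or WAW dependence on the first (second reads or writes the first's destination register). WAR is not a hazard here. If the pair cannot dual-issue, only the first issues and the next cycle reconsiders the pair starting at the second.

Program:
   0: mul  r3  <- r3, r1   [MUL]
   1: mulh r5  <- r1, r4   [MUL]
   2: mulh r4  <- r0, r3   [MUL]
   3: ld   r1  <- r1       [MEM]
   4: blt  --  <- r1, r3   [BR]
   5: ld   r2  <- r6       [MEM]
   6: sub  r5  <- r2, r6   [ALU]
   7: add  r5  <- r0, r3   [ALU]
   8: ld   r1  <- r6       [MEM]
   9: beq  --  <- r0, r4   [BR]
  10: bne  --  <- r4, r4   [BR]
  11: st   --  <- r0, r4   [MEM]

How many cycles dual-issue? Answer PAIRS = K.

PAIRS = 4

c0: i0 mul  no-port MUL/MUL
c1: i1 mulh  no-port MUL/MUL
c2: i2/i3 mulh ld  pair
c3: i4/i5 blt ld  pair
c4: i6 sub  WAW r5
c5: i7/i8 add ld  pair
c6: i9 beq  no-port BR/BR
c7: i10/i11 bne st  pair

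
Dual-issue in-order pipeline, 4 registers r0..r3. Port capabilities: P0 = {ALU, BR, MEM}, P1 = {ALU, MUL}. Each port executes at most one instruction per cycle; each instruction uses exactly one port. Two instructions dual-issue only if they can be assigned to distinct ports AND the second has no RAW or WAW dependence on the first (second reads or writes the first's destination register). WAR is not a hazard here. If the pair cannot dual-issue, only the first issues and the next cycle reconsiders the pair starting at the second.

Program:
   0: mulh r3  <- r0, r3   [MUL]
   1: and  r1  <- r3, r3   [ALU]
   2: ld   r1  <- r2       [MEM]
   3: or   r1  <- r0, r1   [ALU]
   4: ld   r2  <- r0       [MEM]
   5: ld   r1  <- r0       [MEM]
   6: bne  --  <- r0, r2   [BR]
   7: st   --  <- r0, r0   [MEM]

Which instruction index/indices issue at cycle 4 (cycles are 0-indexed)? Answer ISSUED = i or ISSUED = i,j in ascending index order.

ISSUED = 5

t=0 i0:mulh.MUL ; RAW r3
t=1 i1:and.ALU ; WAW r1
t=2 i2:ld.MEM ; RAW+WAW r1
t=3 i3,i4:or.ALU;ld.MEM ; dual
t=4 i5:ld.MEM ; no-port MEM/BR
t=5 i6:bne.BR ; no-port BR/MEM
t=6 i7:st.MEM ; tail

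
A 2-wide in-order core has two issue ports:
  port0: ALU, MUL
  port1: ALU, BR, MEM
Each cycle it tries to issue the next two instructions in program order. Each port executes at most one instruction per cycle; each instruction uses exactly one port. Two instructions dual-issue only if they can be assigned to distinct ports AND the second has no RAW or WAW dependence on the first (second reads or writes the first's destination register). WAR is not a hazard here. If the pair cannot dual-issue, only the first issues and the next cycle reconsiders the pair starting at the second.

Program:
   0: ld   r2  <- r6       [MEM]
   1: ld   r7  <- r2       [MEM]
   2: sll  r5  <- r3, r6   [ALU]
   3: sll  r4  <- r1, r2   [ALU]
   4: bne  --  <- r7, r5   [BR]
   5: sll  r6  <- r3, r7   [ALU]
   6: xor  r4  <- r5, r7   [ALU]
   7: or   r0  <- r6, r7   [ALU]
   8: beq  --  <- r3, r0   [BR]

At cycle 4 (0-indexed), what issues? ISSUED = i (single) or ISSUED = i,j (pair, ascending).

ISSUED = 7

t=0 i0:ld.MEM ; no-port MEM/MEM
t=1 i1+i2:ld.MEM sll.ALU ; 2-wide
t=2 i3+i4:sll.ALU bne.BR ; 2-wide
t=3 i5+i6:sll.ALU xor.ALU ; 2-wide
t=4 i7:or.ALU ; RAW r0
t=5 i8:beq.BR ; tail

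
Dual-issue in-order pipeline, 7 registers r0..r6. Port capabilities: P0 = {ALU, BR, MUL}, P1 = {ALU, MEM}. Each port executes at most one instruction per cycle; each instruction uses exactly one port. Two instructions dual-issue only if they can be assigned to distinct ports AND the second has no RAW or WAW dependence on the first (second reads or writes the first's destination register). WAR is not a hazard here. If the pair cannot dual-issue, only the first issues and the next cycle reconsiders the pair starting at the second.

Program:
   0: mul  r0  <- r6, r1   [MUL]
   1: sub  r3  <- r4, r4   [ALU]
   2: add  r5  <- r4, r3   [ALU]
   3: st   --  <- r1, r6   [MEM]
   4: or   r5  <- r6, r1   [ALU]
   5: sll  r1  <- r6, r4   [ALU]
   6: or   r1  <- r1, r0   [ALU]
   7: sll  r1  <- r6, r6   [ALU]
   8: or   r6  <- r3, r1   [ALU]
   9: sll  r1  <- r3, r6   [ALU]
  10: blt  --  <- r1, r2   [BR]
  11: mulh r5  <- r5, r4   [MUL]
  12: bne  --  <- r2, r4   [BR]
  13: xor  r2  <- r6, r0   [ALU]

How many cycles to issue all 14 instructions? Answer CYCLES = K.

CYCLES = 10

  cy0 -> i0&i1 (mul.MUL+sub.ALU) dual
  cy1 -> i2&i3 (add.ALU+st.MEM) dual
  cy2 -> i4&i5 (or.ALU+sll.ALU) dual
  cy3 -> i6 (or.ALU) WAW r1
  cy4 -> i7 (sll.ALU) RAW r1
  cy5 -> i8 (or.ALU) RAW r6
  cy6 -> i9 (sll.ALU) RAW r1
  cy7 -> i10 (blt.BR) no-port BR/MUL
  cy8 -> i11 (mulh.MUL) no-port MUL/BR
  cy9 -> i12&i13 (bne.BR+xor.ALU) dual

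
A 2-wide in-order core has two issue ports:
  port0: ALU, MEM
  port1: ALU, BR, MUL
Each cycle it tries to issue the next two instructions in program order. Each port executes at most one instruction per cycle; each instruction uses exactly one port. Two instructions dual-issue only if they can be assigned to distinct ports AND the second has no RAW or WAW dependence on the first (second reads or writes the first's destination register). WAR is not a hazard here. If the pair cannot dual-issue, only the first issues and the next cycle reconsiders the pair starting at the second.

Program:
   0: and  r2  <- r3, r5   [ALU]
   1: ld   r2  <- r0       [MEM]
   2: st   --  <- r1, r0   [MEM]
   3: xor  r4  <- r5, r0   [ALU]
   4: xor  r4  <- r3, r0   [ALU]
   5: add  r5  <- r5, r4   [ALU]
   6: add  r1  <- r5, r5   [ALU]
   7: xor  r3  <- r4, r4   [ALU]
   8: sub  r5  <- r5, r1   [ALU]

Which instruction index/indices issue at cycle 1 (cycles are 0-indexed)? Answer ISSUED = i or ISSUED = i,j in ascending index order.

[0] i0  and.ALU  -- WAW r2
[1] i1  ld.MEM  -- no-port MEM/MEM
[2] i2+i3  st.MEM;xor.ALU  -- pair
[3] i4  xor.ALU  -- RAW r4
[4] i5  add.ALU  -- RAW r5
[5] i6+i7  add.ALU;xor.ALU  -- pair
[6] i8  sub.ALU  -- tail

ISSUED = 1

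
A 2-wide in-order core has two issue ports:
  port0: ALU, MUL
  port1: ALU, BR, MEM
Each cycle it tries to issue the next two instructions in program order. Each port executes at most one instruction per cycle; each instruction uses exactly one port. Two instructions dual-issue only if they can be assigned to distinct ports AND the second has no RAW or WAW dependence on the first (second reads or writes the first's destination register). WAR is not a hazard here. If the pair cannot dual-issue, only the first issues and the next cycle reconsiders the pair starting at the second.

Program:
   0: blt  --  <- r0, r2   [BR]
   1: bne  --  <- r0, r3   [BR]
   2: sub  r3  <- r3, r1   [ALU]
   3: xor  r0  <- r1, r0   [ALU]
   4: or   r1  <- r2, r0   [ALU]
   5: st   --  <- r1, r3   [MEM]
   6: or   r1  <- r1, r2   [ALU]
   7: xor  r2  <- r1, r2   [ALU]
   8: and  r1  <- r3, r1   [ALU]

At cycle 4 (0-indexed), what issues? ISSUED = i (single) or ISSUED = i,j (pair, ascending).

ISSUED = 5,6

#0 head=0: blt i0 no-port BR/BR
#1 head=1: bne+sub i1&i2 2-wide
#2 head=3: xor i3 RAW r0
#3 head=4: or i4 RAW r1
#4 head=5: st+or i5&i6 2-wide
#5 head=7: xor+and i7&i8 2-wide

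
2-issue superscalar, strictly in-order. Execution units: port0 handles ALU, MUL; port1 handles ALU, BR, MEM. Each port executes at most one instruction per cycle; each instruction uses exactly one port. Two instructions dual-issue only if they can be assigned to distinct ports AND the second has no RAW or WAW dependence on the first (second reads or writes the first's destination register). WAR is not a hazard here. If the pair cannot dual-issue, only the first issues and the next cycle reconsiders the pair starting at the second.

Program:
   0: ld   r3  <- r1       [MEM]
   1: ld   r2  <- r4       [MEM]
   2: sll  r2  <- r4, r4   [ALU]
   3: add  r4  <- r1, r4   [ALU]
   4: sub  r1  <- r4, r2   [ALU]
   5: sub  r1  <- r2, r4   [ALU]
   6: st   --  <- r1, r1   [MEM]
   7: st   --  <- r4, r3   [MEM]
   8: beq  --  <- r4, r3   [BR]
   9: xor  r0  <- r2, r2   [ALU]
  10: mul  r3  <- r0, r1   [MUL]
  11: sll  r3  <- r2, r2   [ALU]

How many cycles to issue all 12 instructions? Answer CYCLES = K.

#0 head=0: ld.MEM i0 no-port MEM/MEM
#1 head=1: ld.MEM i1 WAW r2
#2 head=2: sll.ALU add.ALU i2&i3 dual
#3 head=4: sub.ALU i4 WAW r1
#4 head=5: sub.ALU i5 RAW r1
#5 head=6: st.MEM i6 no-port MEM/MEM
#6 head=7: st.MEM i7 no-port MEM/BR
#7 head=8: beq.BR xor.ALU i8&i9 dual
#8 head=10: mul.MUL i10 WAW r3
#9 head=11: sll.ALU i11 tail

CYCLES = 10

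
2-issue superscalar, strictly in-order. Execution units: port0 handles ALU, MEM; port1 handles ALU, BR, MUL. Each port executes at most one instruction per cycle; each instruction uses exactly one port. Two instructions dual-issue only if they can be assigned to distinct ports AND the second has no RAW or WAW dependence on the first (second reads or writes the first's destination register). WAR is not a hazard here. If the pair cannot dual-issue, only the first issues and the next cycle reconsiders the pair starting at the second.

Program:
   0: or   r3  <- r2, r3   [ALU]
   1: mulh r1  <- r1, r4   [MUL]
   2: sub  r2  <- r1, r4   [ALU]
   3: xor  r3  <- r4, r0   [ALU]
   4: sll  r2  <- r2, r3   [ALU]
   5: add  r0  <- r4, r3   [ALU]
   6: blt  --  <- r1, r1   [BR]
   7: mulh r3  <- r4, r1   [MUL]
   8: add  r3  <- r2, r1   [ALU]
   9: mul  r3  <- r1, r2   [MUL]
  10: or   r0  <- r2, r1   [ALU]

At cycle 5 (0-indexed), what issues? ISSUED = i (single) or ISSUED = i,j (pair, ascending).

ISSUED = 8

0. or;mulh @i0,i1  | dual
1. sub;xor @i2,i3  | dual
2. sll;add @i4,i5  | dual
3. blt @i6  | no-port BR/MUL
4. mulh @i7  | WAW r3
5. add @i8  | WAW r3
6. mul;or @i9,i10  | dual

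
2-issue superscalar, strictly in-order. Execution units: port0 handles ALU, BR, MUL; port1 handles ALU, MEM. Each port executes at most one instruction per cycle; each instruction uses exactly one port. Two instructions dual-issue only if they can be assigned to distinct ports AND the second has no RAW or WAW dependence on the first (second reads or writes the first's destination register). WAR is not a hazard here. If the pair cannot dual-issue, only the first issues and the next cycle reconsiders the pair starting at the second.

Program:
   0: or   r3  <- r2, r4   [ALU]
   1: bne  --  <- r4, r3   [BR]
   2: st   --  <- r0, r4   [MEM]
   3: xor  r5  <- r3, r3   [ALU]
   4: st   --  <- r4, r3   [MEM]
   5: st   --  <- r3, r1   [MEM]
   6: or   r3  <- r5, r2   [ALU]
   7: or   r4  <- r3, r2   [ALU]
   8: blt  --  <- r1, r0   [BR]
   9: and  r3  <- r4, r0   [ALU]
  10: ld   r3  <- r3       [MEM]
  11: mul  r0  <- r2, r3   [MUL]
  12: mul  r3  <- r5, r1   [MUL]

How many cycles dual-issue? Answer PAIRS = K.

[0] i0  or  -- RAW r3
[1] i1,i2  bne+st  -- dual
[2] i3,i4  xor+st  -- dual
[3] i5,i6  st+or  -- dual
[4] i7,i8  or+blt  -- dual
[5] i9  and  -- RAW+WAW r3
[6] i10  ld  -- RAW r3
[7] i11  mul  -- no-port MUL/MUL
[8] i12  mul  -- tail

PAIRS = 4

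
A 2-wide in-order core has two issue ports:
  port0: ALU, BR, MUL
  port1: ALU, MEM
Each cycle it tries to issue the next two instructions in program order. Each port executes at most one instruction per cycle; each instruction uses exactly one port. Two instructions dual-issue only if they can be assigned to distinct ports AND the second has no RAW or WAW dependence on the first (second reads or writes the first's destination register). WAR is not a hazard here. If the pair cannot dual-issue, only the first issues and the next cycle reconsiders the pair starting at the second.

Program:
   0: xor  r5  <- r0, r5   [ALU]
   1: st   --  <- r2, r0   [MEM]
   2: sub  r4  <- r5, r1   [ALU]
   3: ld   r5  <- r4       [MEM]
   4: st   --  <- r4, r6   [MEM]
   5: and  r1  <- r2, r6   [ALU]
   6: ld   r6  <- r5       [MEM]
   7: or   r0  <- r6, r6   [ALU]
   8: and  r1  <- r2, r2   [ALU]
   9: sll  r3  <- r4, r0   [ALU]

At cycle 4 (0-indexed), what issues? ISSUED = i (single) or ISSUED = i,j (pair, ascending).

ISSUED = 6

  cy0 -> i0,i1 (xor+st) dual
  cy1 -> i2 (sub) RAW r4
  cy2 -> i3 (ld) no-port MEM/MEM
  cy3 -> i4,i5 (st+and) dual
  cy4 -> i6 (ld) RAW r6
  cy5 -> i7,i8 (or+and) dual
  cy6 -> i9 (sll) tail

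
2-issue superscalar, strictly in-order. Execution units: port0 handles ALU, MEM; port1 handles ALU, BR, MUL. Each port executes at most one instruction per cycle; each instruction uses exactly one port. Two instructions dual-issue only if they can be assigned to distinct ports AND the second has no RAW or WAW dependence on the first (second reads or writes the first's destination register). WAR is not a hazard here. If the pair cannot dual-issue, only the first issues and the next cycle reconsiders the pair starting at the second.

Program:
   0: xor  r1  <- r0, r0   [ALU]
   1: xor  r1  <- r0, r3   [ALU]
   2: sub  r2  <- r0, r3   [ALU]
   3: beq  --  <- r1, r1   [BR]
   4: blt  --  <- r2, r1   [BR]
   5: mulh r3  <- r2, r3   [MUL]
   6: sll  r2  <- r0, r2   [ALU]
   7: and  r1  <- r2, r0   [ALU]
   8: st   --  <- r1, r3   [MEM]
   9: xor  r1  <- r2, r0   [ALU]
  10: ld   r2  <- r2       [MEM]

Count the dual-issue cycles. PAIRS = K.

t=0 i0:xor.ALU ; WAW r1
t=1 i1&i2:xor.ALU+sub.ALU ; dual
t=2 i3:beq.BR ; no-port BR/BR
t=3 i4:blt.BR ; no-port BR/MUL
t=4 i5&i6:mulh.MUL+sll.ALU ; dual
t=5 i7:and.ALU ; RAW r1
t=6 i8&i9:st.MEM+xor.ALU ; dual
t=7 i10:ld.MEM ; tail

PAIRS = 3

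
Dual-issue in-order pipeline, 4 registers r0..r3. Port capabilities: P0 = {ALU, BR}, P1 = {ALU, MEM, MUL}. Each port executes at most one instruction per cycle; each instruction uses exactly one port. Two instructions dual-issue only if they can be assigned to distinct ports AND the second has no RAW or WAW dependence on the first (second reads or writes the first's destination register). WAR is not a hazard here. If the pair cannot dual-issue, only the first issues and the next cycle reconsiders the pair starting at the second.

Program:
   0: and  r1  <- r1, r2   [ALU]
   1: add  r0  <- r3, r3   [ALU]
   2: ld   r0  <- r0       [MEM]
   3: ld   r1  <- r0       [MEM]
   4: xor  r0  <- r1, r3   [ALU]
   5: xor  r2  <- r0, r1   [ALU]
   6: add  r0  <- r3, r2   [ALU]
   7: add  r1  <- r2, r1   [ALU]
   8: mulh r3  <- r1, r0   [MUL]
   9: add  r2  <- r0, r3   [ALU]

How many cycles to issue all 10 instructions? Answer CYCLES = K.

CYCLES = 8

[0] i0/i1  and.ALU add.ALU  -- dual
[1] i2  ld.MEM  -- no-port MEM/MEM
[2] i3  ld.MEM  -- RAW r1
[3] i4  xor.ALU  -- RAW r0
[4] i5  xor.ALU  -- RAW r2
[5] i6/i7  add.ALU add.ALU  -- dual
[6] i8  mulh.MUL  -- RAW r3
[7] i9  add.ALU  -- tail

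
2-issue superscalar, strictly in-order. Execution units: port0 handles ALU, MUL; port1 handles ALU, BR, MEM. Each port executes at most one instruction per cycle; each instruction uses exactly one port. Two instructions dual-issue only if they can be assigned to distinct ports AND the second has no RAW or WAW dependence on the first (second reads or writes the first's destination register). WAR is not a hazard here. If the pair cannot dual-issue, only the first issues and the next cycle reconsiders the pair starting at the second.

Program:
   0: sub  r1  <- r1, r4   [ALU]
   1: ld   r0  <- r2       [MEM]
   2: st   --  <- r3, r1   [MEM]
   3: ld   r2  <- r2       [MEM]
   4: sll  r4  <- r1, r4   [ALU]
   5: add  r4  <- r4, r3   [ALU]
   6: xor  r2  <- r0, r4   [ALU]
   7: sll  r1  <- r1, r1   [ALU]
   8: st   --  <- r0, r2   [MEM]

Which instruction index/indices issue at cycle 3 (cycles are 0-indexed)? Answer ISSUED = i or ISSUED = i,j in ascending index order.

#0 head=0: sub+ld i0&i1 2-wide
#1 head=2: st i2 no-port MEM/MEM
#2 head=3: ld+sll i3&i4 2-wide
#3 head=5: add i5 RAW r4
#4 head=6: xor+sll i6&i7 2-wide
#5 head=8: st i8 tail

ISSUED = 5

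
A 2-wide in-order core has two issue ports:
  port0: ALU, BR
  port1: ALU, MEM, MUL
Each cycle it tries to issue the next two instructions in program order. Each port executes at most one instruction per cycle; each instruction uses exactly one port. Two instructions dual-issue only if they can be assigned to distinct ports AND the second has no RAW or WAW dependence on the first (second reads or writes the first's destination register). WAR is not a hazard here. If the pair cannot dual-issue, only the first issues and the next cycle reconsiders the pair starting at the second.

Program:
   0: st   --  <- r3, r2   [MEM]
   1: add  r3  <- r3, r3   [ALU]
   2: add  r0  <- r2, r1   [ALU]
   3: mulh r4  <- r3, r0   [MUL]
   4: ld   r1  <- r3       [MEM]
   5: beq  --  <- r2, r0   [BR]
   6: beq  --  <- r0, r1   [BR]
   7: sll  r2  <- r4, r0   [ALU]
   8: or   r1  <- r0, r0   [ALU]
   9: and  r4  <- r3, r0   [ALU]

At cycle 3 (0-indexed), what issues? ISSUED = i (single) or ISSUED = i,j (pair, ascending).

0. st add @i0,i1  | 2-wide
1. add @i2  | RAW r0
2. mulh @i3  | no-port MUL/MEM
3. ld beq @i4,i5  | 2-wide
4. beq sll @i6,i7  | 2-wide
5. or and @i8,i9  | 2-wide

ISSUED = 4,5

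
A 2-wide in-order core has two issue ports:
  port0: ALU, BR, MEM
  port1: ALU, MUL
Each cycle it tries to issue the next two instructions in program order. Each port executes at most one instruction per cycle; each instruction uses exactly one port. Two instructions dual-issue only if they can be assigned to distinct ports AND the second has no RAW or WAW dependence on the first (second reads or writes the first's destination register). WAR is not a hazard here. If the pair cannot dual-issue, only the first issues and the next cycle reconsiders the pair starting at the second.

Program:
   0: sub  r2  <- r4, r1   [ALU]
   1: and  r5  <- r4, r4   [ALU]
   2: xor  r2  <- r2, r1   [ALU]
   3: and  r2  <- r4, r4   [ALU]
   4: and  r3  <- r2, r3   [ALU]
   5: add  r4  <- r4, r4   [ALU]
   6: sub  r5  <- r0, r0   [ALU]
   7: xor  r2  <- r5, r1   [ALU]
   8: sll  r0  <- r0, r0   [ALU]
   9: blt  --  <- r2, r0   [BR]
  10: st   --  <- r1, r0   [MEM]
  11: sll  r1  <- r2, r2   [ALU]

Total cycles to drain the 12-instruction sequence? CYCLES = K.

[0] i0,i1  sub.ALU+and.ALU  -- pair
[1] i2  xor.ALU  -- WAW r2
[2] i3  and.ALU  -- RAW r2
[3] i4,i5  and.ALU+add.ALU  -- pair
[4] i6  sub.ALU  -- RAW r5
[5] i7,i8  xor.ALU+sll.ALU  -- pair
[6] i9  blt.BR  -- no-port BR/MEM
[7] i10,i11  st.MEM+sll.ALU  -- pair

CYCLES = 8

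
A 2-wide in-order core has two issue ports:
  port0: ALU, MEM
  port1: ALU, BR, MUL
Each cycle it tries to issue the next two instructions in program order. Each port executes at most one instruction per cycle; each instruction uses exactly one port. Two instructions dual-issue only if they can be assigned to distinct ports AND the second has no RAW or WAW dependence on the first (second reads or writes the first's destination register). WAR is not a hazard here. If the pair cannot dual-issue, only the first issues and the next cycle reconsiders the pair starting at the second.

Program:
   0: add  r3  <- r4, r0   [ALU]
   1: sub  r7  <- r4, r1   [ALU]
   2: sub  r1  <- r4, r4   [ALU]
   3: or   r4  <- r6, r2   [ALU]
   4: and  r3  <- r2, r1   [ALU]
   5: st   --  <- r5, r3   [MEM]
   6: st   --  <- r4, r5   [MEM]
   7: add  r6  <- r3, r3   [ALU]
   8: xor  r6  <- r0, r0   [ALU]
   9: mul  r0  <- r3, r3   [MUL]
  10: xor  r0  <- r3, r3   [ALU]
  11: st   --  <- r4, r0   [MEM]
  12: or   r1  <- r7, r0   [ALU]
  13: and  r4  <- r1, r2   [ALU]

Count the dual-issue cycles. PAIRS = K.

PAIRS = 5

c0: i0&i1 add sub  2-wide
c1: i2&i3 sub or  2-wide
c2: i4 and  RAW r3
c3: i5 st  no-port MEM/MEM
c4: i6&i7 st add  2-wide
c5: i8&i9 xor mul  2-wide
c6: i10 xor  RAW r0
c7: i11&i12 st or  2-wide
c8: i13 and  tail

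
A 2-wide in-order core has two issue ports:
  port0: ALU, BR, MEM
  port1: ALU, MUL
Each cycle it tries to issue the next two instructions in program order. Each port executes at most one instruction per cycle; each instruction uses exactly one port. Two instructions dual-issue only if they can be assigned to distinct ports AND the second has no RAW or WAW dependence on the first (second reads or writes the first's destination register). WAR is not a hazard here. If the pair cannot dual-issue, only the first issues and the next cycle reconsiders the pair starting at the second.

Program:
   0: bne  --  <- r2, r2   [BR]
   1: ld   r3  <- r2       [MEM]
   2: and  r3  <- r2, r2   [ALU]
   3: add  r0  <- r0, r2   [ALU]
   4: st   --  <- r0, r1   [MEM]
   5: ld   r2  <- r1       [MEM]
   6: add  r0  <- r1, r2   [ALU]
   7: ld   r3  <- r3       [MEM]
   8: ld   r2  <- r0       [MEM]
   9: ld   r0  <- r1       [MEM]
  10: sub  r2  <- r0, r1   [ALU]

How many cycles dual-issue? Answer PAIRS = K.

PAIRS = 2

t=0 i0:bne.BR ; no-port BR/MEM
t=1 i1:ld.MEM ; WAW r3
t=2 i2,i3:and.ALU/add.ALU ; pair
t=3 i4:st.MEM ; no-port MEM/MEM
t=4 i5:ld.MEM ; RAW r2
t=5 i6,i7:add.ALU/ld.MEM ; pair
t=6 i8:ld.MEM ; no-port MEM/MEM
t=7 i9:ld.MEM ; RAW r0
t=8 i10:sub.ALU ; tail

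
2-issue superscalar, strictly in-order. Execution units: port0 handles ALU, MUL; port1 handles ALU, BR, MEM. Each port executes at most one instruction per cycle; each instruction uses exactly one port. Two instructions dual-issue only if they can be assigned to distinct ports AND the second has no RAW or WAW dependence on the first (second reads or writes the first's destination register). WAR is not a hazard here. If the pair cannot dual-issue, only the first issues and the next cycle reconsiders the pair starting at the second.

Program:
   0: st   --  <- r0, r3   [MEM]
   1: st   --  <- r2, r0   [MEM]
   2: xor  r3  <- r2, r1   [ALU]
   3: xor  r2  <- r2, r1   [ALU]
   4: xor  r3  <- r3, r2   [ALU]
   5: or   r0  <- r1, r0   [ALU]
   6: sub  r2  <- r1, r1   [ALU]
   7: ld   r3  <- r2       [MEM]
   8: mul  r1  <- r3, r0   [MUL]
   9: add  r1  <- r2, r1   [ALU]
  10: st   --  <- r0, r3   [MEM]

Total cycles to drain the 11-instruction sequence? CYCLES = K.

t=0 i0:st ; no-port MEM/MEM
t=1 i1/i2:st/xor ; 2-wide
t=2 i3:xor ; RAW r2
t=3 i4/i5:xor/or ; 2-wide
t=4 i6:sub ; RAW r2
t=5 i7:ld ; RAW r3
t=6 i8:mul ; RAW+WAW r1
t=7 i9/i10:add/st ; 2-wide

CYCLES = 8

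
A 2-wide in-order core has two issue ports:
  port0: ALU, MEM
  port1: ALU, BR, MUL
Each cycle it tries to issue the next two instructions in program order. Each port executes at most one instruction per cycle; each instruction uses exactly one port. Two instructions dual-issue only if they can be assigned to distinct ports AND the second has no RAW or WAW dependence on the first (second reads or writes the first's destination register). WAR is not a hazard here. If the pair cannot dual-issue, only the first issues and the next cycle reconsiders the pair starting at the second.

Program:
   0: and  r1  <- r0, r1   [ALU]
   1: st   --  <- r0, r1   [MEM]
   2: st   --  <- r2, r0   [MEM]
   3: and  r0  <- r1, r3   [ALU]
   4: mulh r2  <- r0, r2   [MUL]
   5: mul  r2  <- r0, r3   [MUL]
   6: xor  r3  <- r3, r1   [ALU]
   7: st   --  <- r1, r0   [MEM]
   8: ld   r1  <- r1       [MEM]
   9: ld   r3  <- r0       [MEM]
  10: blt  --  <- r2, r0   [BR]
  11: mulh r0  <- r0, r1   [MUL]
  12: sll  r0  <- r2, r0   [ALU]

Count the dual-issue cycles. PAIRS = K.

c0: i0 and  RAW r1
c1: i1 st  no-port MEM/MEM
c2: i2,i3 st and  2-wide
c3: i4 mulh  no-port MUL/MUL
c4: i5,i6 mul xor  2-wide
c5: i7 st  no-port MEM/MEM
c6: i8 ld  no-port MEM/MEM
c7: i9,i10 ld blt  2-wide
c8: i11 mulh  RAW+WAW r0
c9: i12 sll  tail

PAIRS = 3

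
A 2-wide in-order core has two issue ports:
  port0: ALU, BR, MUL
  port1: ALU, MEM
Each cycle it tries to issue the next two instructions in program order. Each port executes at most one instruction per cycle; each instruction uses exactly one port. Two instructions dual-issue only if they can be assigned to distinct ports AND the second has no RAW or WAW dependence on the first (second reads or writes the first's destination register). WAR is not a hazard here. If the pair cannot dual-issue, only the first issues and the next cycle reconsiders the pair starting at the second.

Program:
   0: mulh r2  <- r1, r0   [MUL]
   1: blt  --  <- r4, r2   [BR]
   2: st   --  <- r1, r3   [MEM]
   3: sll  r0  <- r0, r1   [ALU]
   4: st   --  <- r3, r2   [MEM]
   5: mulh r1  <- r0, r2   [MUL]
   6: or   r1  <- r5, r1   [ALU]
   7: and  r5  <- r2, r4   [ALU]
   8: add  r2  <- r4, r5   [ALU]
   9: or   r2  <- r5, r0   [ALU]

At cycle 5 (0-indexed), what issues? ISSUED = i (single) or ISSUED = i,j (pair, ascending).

ISSUED = 8

  cy0 -> i0 (mulh.MUL) no-port MUL/BR
  cy1 -> i1+i2 (blt.BR+st.MEM) dual
  cy2 -> i3+i4 (sll.ALU+st.MEM) dual
  cy3 -> i5 (mulh.MUL) RAW+WAW r1
  cy4 -> i6+i7 (or.ALU+and.ALU) dual
  cy5 -> i8 (add.ALU) WAW r2
  cy6 -> i9 (or.ALU) tail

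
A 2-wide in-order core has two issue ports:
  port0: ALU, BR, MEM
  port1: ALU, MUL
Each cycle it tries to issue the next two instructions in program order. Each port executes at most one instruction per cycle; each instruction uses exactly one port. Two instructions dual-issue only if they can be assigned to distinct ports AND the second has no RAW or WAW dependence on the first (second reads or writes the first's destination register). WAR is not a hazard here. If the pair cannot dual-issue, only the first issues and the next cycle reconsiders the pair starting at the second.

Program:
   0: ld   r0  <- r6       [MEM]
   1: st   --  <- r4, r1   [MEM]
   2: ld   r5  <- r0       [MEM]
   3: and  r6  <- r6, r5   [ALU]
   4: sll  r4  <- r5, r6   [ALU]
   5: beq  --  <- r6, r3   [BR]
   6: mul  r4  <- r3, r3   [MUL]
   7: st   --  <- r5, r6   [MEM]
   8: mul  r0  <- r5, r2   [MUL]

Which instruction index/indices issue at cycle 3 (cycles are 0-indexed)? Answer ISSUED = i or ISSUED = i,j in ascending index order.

ISSUED = 3

0. ld.MEM @i0  | no-port MEM/MEM
1. st.MEM @i1  | no-port MEM/MEM
2. ld.MEM @i2  | RAW r5
3. and.ALU @i3  | RAW r6
4. sll.ALU beq.BR @i4/i5  | 2-wide
5. mul.MUL st.MEM @i6/i7  | 2-wide
6. mul.MUL @i8  | tail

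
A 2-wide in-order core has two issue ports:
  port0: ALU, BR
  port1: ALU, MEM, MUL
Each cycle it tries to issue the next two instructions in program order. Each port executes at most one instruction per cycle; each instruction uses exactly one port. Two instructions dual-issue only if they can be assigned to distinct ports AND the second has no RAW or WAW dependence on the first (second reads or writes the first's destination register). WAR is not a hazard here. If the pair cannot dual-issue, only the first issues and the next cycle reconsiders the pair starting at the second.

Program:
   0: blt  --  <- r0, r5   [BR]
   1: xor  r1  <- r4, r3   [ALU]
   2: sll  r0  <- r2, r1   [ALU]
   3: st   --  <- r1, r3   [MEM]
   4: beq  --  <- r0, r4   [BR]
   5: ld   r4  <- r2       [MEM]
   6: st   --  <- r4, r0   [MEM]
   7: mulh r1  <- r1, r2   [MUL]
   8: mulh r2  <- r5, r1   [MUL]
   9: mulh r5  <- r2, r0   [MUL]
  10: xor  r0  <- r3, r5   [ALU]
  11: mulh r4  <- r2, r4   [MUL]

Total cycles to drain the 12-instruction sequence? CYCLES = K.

CYCLES = 8

[0] i0&i1  blt xor  -- dual
[1] i2&i3  sll st  -- dual
[2] i4&i5  beq ld  -- dual
[3] i6  st  -- no-port MEM/MUL
[4] i7  mulh  -- no-port MUL/MUL
[5] i8  mulh  -- no-port MUL/MUL
[6] i9  mulh  -- RAW r5
[7] i10&i11  xor mulh  -- dual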